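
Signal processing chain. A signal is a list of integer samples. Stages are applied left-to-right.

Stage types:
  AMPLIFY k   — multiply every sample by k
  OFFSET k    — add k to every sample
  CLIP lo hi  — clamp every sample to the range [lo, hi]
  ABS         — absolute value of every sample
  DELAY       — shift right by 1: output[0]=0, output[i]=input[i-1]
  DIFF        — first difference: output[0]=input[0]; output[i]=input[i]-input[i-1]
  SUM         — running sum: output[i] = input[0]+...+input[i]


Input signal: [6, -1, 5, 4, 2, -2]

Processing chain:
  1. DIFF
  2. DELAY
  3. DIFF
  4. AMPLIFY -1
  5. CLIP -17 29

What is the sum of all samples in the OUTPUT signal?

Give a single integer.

Answer: 2

Derivation:
Input: [6, -1, 5, 4, 2, -2]
Stage 1 (DIFF): s[0]=6, -1-6=-7, 5--1=6, 4-5=-1, 2-4=-2, -2-2=-4 -> [6, -7, 6, -1, -2, -4]
Stage 2 (DELAY): [0, 6, -7, 6, -1, -2] = [0, 6, -7, 6, -1, -2] -> [0, 6, -7, 6, -1, -2]
Stage 3 (DIFF): s[0]=0, 6-0=6, -7-6=-13, 6--7=13, -1-6=-7, -2--1=-1 -> [0, 6, -13, 13, -7, -1]
Stage 4 (AMPLIFY -1): 0*-1=0, 6*-1=-6, -13*-1=13, 13*-1=-13, -7*-1=7, -1*-1=1 -> [0, -6, 13, -13, 7, 1]
Stage 5 (CLIP -17 29): clip(0,-17,29)=0, clip(-6,-17,29)=-6, clip(13,-17,29)=13, clip(-13,-17,29)=-13, clip(7,-17,29)=7, clip(1,-17,29)=1 -> [0, -6, 13, -13, 7, 1]
Output sum: 2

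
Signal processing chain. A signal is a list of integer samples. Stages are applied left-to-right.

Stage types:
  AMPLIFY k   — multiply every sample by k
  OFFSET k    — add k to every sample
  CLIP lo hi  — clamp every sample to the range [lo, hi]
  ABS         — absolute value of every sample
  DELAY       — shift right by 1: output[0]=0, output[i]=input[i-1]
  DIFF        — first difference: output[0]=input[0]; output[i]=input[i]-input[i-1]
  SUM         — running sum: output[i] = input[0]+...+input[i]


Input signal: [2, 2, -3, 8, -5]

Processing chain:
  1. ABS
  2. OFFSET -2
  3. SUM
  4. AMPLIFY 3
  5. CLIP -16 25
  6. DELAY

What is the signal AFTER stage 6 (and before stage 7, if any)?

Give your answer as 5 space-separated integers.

Answer: 0 0 0 3 21

Derivation:
Input: [2, 2, -3, 8, -5]
Stage 1 (ABS): |2|=2, |2|=2, |-3|=3, |8|=8, |-5|=5 -> [2, 2, 3, 8, 5]
Stage 2 (OFFSET -2): 2+-2=0, 2+-2=0, 3+-2=1, 8+-2=6, 5+-2=3 -> [0, 0, 1, 6, 3]
Stage 3 (SUM): sum[0..0]=0, sum[0..1]=0, sum[0..2]=1, sum[0..3]=7, sum[0..4]=10 -> [0, 0, 1, 7, 10]
Stage 4 (AMPLIFY 3): 0*3=0, 0*3=0, 1*3=3, 7*3=21, 10*3=30 -> [0, 0, 3, 21, 30]
Stage 5 (CLIP -16 25): clip(0,-16,25)=0, clip(0,-16,25)=0, clip(3,-16,25)=3, clip(21,-16,25)=21, clip(30,-16,25)=25 -> [0, 0, 3, 21, 25]
Stage 6 (DELAY): [0, 0, 0, 3, 21] = [0, 0, 0, 3, 21] -> [0, 0, 0, 3, 21]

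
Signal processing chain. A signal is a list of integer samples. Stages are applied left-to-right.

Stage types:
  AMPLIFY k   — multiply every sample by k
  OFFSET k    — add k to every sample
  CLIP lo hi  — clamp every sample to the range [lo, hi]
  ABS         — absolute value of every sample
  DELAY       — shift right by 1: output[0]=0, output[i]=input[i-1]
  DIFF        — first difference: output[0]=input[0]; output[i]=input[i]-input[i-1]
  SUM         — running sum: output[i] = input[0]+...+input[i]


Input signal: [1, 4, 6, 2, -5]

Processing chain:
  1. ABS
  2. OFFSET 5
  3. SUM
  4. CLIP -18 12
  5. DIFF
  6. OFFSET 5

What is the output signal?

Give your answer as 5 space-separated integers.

Input: [1, 4, 6, 2, -5]
Stage 1 (ABS): |1|=1, |4|=4, |6|=6, |2|=2, |-5|=5 -> [1, 4, 6, 2, 5]
Stage 2 (OFFSET 5): 1+5=6, 4+5=9, 6+5=11, 2+5=7, 5+5=10 -> [6, 9, 11, 7, 10]
Stage 3 (SUM): sum[0..0]=6, sum[0..1]=15, sum[0..2]=26, sum[0..3]=33, sum[0..4]=43 -> [6, 15, 26, 33, 43]
Stage 4 (CLIP -18 12): clip(6,-18,12)=6, clip(15,-18,12)=12, clip(26,-18,12)=12, clip(33,-18,12)=12, clip(43,-18,12)=12 -> [6, 12, 12, 12, 12]
Stage 5 (DIFF): s[0]=6, 12-6=6, 12-12=0, 12-12=0, 12-12=0 -> [6, 6, 0, 0, 0]
Stage 6 (OFFSET 5): 6+5=11, 6+5=11, 0+5=5, 0+5=5, 0+5=5 -> [11, 11, 5, 5, 5]

Answer: 11 11 5 5 5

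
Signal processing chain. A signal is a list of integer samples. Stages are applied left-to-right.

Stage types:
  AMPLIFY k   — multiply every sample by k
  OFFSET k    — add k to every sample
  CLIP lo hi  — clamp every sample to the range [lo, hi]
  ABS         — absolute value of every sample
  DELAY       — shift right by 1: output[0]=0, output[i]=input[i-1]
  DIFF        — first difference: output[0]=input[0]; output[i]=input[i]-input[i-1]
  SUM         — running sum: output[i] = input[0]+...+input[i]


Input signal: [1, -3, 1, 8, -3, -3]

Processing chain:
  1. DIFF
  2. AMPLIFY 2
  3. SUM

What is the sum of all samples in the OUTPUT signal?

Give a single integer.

Input: [1, -3, 1, 8, -3, -3]
Stage 1 (DIFF): s[0]=1, -3-1=-4, 1--3=4, 8-1=7, -3-8=-11, -3--3=0 -> [1, -4, 4, 7, -11, 0]
Stage 2 (AMPLIFY 2): 1*2=2, -4*2=-8, 4*2=8, 7*2=14, -11*2=-22, 0*2=0 -> [2, -8, 8, 14, -22, 0]
Stage 3 (SUM): sum[0..0]=2, sum[0..1]=-6, sum[0..2]=2, sum[0..3]=16, sum[0..4]=-6, sum[0..5]=-6 -> [2, -6, 2, 16, -6, -6]
Output sum: 2

Answer: 2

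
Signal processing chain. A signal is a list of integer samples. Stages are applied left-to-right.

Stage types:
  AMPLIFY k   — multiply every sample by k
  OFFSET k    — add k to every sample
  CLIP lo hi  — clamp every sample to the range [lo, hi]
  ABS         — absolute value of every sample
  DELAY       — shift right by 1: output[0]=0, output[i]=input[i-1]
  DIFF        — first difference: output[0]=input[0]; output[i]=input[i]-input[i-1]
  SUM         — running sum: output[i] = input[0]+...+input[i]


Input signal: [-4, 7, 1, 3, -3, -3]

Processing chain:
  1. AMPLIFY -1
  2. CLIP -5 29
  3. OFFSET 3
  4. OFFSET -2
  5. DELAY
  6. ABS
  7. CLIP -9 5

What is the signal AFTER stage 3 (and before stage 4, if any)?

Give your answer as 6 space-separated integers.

Input: [-4, 7, 1, 3, -3, -3]
Stage 1 (AMPLIFY -1): -4*-1=4, 7*-1=-7, 1*-1=-1, 3*-1=-3, -3*-1=3, -3*-1=3 -> [4, -7, -1, -3, 3, 3]
Stage 2 (CLIP -5 29): clip(4,-5,29)=4, clip(-7,-5,29)=-5, clip(-1,-5,29)=-1, clip(-3,-5,29)=-3, clip(3,-5,29)=3, clip(3,-5,29)=3 -> [4, -5, -1, -3, 3, 3]
Stage 3 (OFFSET 3): 4+3=7, -5+3=-2, -1+3=2, -3+3=0, 3+3=6, 3+3=6 -> [7, -2, 2, 0, 6, 6]

Answer: 7 -2 2 0 6 6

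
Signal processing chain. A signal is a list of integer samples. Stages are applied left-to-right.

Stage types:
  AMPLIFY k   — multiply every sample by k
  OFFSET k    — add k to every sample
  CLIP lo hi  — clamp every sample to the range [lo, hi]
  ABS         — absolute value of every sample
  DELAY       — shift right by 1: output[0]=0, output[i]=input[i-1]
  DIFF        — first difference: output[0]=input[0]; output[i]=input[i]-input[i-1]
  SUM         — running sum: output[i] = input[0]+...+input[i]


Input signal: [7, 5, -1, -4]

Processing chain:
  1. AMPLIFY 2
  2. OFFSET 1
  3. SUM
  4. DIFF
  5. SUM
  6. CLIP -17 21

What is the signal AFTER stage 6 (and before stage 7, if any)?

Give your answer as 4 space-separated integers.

Answer: 15 21 21 18

Derivation:
Input: [7, 5, -1, -4]
Stage 1 (AMPLIFY 2): 7*2=14, 5*2=10, -1*2=-2, -4*2=-8 -> [14, 10, -2, -8]
Stage 2 (OFFSET 1): 14+1=15, 10+1=11, -2+1=-1, -8+1=-7 -> [15, 11, -1, -7]
Stage 3 (SUM): sum[0..0]=15, sum[0..1]=26, sum[0..2]=25, sum[0..3]=18 -> [15, 26, 25, 18]
Stage 4 (DIFF): s[0]=15, 26-15=11, 25-26=-1, 18-25=-7 -> [15, 11, -1, -7]
Stage 5 (SUM): sum[0..0]=15, sum[0..1]=26, sum[0..2]=25, sum[0..3]=18 -> [15, 26, 25, 18]
Stage 6 (CLIP -17 21): clip(15,-17,21)=15, clip(26,-17,21)=21, clip(25,-17,21)=21, clip(18,-17,21)=18 -> [15, 21, 21, 18]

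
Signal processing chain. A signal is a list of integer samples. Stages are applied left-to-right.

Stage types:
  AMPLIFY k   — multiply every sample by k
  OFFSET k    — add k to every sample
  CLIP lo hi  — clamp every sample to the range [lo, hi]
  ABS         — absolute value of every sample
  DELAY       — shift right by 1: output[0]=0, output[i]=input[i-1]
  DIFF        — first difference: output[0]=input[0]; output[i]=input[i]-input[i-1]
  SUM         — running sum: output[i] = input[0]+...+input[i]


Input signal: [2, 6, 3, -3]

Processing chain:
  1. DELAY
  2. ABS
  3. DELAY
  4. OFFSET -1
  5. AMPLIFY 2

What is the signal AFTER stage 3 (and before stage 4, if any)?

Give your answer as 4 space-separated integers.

Input: [2, 6, 3, -3]
Stage 1 (DELAY): [0, 2, 6, 3] = [0, 2, 6, 3] -> [0, 2, 6, 3]
Stage 2 (ABS): |0|=0, |2|=2, |6|=6, |3|=3 -> [0, 2, 6, 3]
Stage 3 (DELAY): [0, 0, 2, 6] = [0, 0, 2, 6] -> [0, 0, 2, 6]

Answer: 0 0 2 6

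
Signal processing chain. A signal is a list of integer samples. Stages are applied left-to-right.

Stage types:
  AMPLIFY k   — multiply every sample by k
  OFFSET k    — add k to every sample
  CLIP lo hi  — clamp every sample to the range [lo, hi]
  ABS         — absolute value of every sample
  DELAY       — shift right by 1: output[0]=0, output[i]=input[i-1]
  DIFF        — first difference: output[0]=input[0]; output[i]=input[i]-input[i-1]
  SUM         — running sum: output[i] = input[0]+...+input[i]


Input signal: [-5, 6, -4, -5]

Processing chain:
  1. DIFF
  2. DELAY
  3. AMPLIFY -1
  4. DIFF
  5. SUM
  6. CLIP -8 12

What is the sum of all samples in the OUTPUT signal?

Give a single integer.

Input: [-5, 6, -4, -5]
Stage 1 (DIFF): s[0]=-5, 6--5=11, -4-6=-10, -5--4=-1 -> [-5, 11, -10, -1]
Stage 2 (DELAY): [0, -5, 11, -10] = [0, -5, 11, -10] -> [0, -5, 11, -10]
Stage 3 (AMPLIFY -1): 0*-1=0, -5*-1=5, 11*-1=-11, -10*-1=10 -> [0, 5, -11, 10]
Stage 4 (DIFF): s[0]=0, 5-0=5, -11-5=-16, 10--11=21 -> [0, 5, -16, 21]
Stage 5 (SUM): sum[0..0]=0, sum[0..1]=5, sum[0..2]=-11, sum[0..3]=10 -> [0, 5, -11, 10]
Stage 6 (CLIP -8 12): clip(0,-8,12)=0, clip(5,-8,12)=5, clip(-11,-8,12)=-8, clip(10,-8,12)=10 -> [0, 5, -8, 10]
Output sum: 7

Answer: 7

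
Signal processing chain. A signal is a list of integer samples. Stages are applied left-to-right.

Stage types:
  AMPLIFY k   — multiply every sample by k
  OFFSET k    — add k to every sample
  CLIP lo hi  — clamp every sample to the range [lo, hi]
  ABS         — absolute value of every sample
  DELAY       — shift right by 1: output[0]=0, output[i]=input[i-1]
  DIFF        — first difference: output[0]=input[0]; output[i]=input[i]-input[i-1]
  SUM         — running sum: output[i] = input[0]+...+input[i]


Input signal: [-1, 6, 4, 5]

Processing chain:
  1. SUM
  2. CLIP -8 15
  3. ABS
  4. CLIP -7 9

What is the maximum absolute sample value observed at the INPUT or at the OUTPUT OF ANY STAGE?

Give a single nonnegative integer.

Answer: 14

Derivation:
Input: [-1, 6, 4, 5] (max |s|=6)
Stage 1 (SUM): sum[0..0]=-1, sum[0..1]=5, sum[0..2]=9, sum[0..3]=14 -> [-1, 5, 9, 14] (max |s|=14)
Stage 2 (CLIP -8 15): clip(-1,-8,15)=-1, clip(5,-8,15)=5, clip(9,-8,15)=9, clip(14,-8,15)=14 -> [-1, 5, 9, 14] (max |s|=14)
Stage 3 (ABS): |-1|=1, |5|=5, |9|=9, |14|=14 -> [1, 5, 9, 14] (max |s|=14)
Stage 4 (CLIP -7 9): clip(1,-7,9)=1, clip(5,-7,9)=5, clip(9,-7,9)=9, clip(14,-7,9)=9 -> [1, 5, 9, 9] (max |s|=9)
Overall max amplitude: 14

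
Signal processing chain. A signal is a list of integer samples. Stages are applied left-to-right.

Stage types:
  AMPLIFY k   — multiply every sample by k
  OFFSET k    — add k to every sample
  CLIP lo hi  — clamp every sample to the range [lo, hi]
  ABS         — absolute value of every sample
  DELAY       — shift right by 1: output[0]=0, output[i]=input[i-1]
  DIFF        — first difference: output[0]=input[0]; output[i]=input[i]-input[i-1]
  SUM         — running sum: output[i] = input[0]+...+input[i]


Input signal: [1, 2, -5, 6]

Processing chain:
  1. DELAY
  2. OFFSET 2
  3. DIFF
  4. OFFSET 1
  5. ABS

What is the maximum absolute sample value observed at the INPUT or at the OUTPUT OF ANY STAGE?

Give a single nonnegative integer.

Answer: 7

Derivation:
Input: [1, 2, -5, 6] (max |s|=6)
Stage 1 (DELAY): [0, 1, 2, -5] = [0, 1, 2, -5] -> [0, 1, 2, -5] (max |s|=5)
Stage 2 (OFFSET 2): 0+2=2, 1+2=3, 2+2=4, -5+2=-3 -> [2, 3, 4, -3] (max |s|=4)
Stage 3 (DIFF): s[0]=2, 3-2=1, 4-3=1, -3-4=-7 -> [2, 1, 1, -7] (max |s|=7)
Stage 4 (OFFSET 1): 2+1=3, 1+1=2, 1+1=2, -7+1=-6 -> [3, 2, 2, -6] (max |s|=6)
Stage 5 (ABS): |3|=3, |2|=2, |2|=2, |-6|=6 -> [3, 2, 2, 6] (max |s|=6)
Overall max amplitude: 7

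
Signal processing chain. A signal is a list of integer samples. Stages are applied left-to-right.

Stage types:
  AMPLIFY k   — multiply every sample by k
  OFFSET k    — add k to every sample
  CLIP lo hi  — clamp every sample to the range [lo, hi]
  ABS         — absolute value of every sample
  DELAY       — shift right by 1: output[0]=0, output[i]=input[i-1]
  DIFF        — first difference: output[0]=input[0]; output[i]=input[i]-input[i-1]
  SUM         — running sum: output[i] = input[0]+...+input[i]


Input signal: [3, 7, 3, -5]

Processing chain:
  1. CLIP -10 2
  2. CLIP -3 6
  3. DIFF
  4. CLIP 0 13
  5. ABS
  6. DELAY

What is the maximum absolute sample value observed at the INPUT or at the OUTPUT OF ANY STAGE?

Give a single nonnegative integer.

Answer: 7

Derivation:
Input: [3, 7, 3, -5] (max |s|=7)
Stage 1 (CLIP -10 2): clip(3,-10,2)=2, clip(7,-10,2)=2, clip(3,-10,2)=2, clip(-5,-10,2)=-5 -> [2, 2, 2, -5] (max |s|=5)
Stage 2 (CLIP -3 6): clip(2,-3,6)=2, clip(2,-3,6)=2, clip(2,-3,6)=2, clip(-5,-3,6)=-3 -> [2, 2, 2, -3] (max |s|=3)
Stage 3 (DIFF): s[0]=2, 2-2=0, 2-2=0, -3-2=-5 -> [2, 0, 0, -5] (max |s|=5)
Stage 4 (CLIP 0 13): clip(2,0,13)=2, clip(0,0,13)=0, clip(0,0,13)=0, clip(-5,0,13)=0 -> [2, 0, 0, 0] (max |s|=2)
Stage 5 (ABS): |2|=2, |0|=0, |0|=0, |0|=0 -> [2, 0, 0, 0] (max |s|=2)
Stage 6 (DELAY): [0, 2, 0, 0] = [0, 2, 0, 0] -> [0, 2, 0, 0] (max |s|=2)
Overall max amplitude: 7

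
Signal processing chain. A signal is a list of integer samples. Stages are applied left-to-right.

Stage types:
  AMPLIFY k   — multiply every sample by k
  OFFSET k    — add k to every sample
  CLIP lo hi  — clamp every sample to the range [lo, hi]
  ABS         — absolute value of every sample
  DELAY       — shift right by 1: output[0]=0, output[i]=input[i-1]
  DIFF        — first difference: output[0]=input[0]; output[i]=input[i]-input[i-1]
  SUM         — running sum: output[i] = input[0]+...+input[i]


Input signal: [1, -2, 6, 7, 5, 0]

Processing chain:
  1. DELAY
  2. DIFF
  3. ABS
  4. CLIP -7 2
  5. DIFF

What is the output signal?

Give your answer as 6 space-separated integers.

Input: [1, -2, 6, 7, 5, 0]
Stage 1 (DELAY): [0, 1, -2, 6, 7, 5] = [0, 1, -2, 6, 7, 5] -> [0, 1, -2, 6, 7, 5]
Stage 2 (DIFF): s[0]=0, 1-0=1, -2-1=-3, 6--2=8, 7-6=1, 5-7=-2 -> [0, 1, -3, 8, 1, -2]
Stage 3 (ABS): |0|=0, |1|=1, |-3|=3, |8|=8, |1|=1, |-2|=2 -> [0, 1, 3, 8, 1, 2]
Stage 4 (CLIP -7 2): clip(0,-7,2)=0, clip(1,-7,2)=1, clip(3,-7,2)=2, clip(8,-7,2)=2, clip(1,-7,2)=1, clip(2,-7,2)=2 -> [0, 1, 2, 2, 1, 2]
Stage 5 (DIFF): s[0]=0, 1-0=1, 2-1=1, 2-2=0, 1-2=-1, 2-1=1 -> [0, 1, 1, 0, -1, 1]

Answer: 0 1 1 0 -1 1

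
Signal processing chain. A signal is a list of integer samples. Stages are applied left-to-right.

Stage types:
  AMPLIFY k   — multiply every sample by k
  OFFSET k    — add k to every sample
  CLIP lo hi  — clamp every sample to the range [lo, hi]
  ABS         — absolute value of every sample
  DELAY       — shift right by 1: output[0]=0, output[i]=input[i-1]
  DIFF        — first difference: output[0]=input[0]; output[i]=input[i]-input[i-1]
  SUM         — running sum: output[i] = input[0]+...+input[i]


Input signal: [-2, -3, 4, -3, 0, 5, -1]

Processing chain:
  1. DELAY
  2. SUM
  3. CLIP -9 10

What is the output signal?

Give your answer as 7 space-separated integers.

Input: [-2, -3, 4, -3, 0, 5, -1]
Stage 1 (DELAY): [0, -2, -3, 4, -3, 0, 5] = [0, -2, -3, 4, -3, 0, 5] -> [0, -2, -3, 4, -3, 0, 5]
Stage 2 (SUM): sum[0..0]=0, sum[0..1]=-2, sum[0..2]=-5, sum[0..3]=-1, sum[0..4]=-4, sum[0..5]=-4, sum[0..6]=1 -> [0, -2, -5, -1, -4, -4, 1]
Stage 3 (CLIP -9 10): clip(0,-9,10)=0, clip(-2,-9,10)=-2, clip(-5,-9,10)=-5, clip(-1,-9,10)=-1, clip(-4,-9,10)=-4, clip(-4,-9,10)=-4, clip(1,-9,10)=1 -> [0, -2, -5, -1, -4, -4, 1]

Answer: 0 -2 -5 -1 -4 -4 1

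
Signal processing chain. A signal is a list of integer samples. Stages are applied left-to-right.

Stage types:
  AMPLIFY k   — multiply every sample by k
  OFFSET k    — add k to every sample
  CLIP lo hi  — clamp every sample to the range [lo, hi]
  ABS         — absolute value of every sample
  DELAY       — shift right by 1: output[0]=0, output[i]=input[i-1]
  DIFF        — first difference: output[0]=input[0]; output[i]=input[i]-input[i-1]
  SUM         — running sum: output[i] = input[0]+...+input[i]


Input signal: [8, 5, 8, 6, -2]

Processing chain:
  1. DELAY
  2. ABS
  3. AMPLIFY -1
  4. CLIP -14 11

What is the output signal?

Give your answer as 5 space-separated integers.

Answer: 0 -8 -5 -8 -6

Derivation:
Input: [8, 5, 8, 6, -2]
Stage 1 (DELAY): [0, 8, 5, 8, 6] = [0, 8, 5, 8, 6] -> [0, 8, 5, 8, 6]
Stage 2 (ABS): |0|=0, |8|=8, |5|=5, |8|=8, |6|=6 -> [0, 8, 5, 8, 6]
Stage 3 (AMPLIFY -1): 0*-1=0, 8*-1=-8, 5*-1=-5, 8*-1=-8, 6*-1=-6 -> [0, -8, -5, -8, -6]
Stage 4 (CLIP -14 11): clip(0,-14,11)=0, clip(-8,-14,11)=-8, clip(-5,-14,11)=-5, clip(-8,-14,11)=-8, clip(-6,-14,11)=-6 -> [0, -8, -5, -8, -6]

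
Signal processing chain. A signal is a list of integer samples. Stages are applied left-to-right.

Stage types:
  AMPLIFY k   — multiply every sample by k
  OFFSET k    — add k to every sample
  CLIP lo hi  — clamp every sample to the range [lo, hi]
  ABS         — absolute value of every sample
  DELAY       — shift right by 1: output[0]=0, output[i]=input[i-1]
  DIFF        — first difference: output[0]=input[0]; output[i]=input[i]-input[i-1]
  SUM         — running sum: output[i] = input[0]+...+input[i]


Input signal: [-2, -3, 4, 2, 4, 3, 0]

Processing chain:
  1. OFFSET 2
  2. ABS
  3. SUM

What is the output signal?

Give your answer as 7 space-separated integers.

Input: [-2, -3, 4, 2, 4, 3, 0]
Stage 1 (OFFSET 2): -2+2=0, -3+2=-1, 4+2=6, 2+2=4, 4+2=6, 3+2=5, 0+2=2 -> [0, -1, 6, 4, 6, 5, 2]
Stage 2 (ABS): |0|=0, |-1|=1, |6|=6, |4|=4, |6|=6, |5|=5, |2|=2 -> [0, 1, 6, 4, 6, 5, 2]
Stage 3 (SUM): sum[0..0]=0, sum[0..1]=1, sum[0..2]=7, sum[0..3]=11, sum[0..4]=17, sum[0..5]=22, sum[0..6]=24 -> [0, 1, 7, 11, 17, 22, 24]

Answer: 0 1 7 11 17 22 24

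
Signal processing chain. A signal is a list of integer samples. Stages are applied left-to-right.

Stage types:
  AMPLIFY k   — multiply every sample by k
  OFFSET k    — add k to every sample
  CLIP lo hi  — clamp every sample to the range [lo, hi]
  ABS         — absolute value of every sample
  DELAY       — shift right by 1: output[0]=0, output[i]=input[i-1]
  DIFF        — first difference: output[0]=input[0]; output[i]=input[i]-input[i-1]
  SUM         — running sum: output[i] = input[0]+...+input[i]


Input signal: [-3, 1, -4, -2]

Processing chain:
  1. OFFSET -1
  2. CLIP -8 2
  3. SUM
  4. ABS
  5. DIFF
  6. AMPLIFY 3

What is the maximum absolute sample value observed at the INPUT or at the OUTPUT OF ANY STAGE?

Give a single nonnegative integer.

Input: [-3, 1, -4, -2] (max |s|=4)
Stage 1 (OFFSET -1): -3+-1=-4, 1+-1=0, -4+-1=-5, -2+-1=-3 -> [-4, 0, -5, -3] (max |s|=5)
Stage 2 (CLIP -8 2): clip(-4,-8,2)=-4, clip(0,-8,2)=0, clip(-5,-8,2)=-5, clip(-3,-8,2)=-3 -> [-4, 0, -5, -3] (max |s|=5)
Stage 3 (SUM): sum[0..0]=-4, sum[0..1]=-4, sum[0..2]=-9, sum[0..3]=-12 -> [-4, -4, -9, -12] (max |s|=12)
Stage 4 (ABS): |-4|=4, |-4|=4, |-9|=9, |-12|=12 -> [4, 4, 9, 12] (max |s|=12)
Stage 5 (DIFF): s[0]=4, 4-4=0, 9-4=5, 12-9=3 -> [4, 0, 5, 3] (max |s|=5)
Stage 6 (AMPLIFY 3): 4*3=12, 0*3=0, 5*3=15, 3*3=9 -> [12, 0, 15, 9] (max |s|=15)
Overall max amplitude: 15

Answer: 15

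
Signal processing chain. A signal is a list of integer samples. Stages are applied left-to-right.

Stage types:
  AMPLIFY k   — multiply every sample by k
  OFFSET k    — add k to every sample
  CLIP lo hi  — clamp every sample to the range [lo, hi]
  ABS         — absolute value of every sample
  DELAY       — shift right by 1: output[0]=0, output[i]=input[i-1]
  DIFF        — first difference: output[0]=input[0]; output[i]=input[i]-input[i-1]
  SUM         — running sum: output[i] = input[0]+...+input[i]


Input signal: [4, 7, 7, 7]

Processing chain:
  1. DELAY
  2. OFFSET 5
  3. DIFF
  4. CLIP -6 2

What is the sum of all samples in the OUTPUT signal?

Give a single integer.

Input: [4, 7, 7, 7]
Stage 1 (DELAY): [0, 4, 7, 7] = [0, 4, 7, 7] -> [0, 4, 7, 7]
Stage 2 (OFFSET 5): 0+5=5, 4+5=9, 7+5=12, 7+5=12 -> [5, 9, 12, 12]
Stage 3 (DIFF): s[0]=5, 9-5=4, 12-9=3, 12-12=0 -> [5, 4, 3, 0]
Stage 4 (CLIP -6 2): clip(5,-6,2)=2, clip(4,-6,2)=2, clip(3,-6,2)=2, clip(0,-6,2)=0 -> [2, 2, 2, 0]
Output sum: 6

Answer: 6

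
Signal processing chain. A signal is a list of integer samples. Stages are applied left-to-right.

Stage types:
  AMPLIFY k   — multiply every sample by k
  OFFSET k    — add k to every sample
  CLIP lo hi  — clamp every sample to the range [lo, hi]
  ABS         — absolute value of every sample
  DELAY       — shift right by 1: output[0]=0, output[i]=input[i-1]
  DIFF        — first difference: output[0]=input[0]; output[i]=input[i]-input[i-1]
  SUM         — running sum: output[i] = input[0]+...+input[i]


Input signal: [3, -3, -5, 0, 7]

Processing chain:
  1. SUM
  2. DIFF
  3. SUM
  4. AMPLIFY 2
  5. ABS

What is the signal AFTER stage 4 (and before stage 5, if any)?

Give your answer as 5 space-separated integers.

Answer: 6 0 -10 -10 4

Derivation:
Input: [3, -3, -5, 0, 7]
Stage 1 (SUM): sum[0..0]=3, sum[0..1]=0, sum[0..2]=-5, sum[0..3]=-5, sum[0..4]=2 -> [3, 0, -5, -5, 2]
Stage 2 (DIFF): s[0]=3, 0-3=-3, -5-0=-5, -5--5=0, 2--5=7 -> [3, -3, -5, 0, 7]
Stage 3 (SUM): sum[0..0]=3, sum[0..1]=0, sum[0..2]=-5, sum[0..3]=-5, sum[0..4]=2 -> [3, 0, -5, -5, 2]
Stage 4 (AMPLIFY 2): 3*2=6, 0*2=0, -5*2=-10, -5*2=-10, 2*2=4 -> [6, 0, -10, -10, 4]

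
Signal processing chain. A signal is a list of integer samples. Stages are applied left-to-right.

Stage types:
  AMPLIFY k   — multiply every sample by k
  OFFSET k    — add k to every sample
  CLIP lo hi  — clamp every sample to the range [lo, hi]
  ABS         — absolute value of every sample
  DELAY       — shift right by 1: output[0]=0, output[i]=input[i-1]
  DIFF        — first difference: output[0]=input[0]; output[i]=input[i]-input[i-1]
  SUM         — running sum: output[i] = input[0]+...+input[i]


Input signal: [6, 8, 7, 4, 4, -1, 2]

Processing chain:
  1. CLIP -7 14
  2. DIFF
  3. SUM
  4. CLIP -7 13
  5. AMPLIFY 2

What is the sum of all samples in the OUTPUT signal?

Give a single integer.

Input: [6, 8, 7, 4, 4, -1, 2]
Stage 1 (CLIP -7 14): clip(6,-7,14)=6, clip(8,-7,14)=8, clip(7,-7,14)=7, clip(4,-7,14)=4, clip(4,-7,14)=4, clip(-1,-7,14)=-1, clip(2,-7,14)=2 -> [6, 8, 7, 4, 4, -1, 2]
Stage 2 (DIFF): s[0]=6, 8-6=2, 7-8=-1, 4-7=-3, 4-4=0, -1-4=-5, 2--1=3 -> [6, 2, -1, -3, 0, -5, 3]
Stage 3 (SUM): sum[0..0]=6, sum[0..1]=8, sum[0..2]=7, sum[0..3]=4, sum[0..4]=4, sum[0..5]=-1, sum[0..6]=2 -> [6, 8, 7, 4, 4, -1, 2]
Stage 4 (CLIP -7 13): clip(6,-7,13)=6, clip(8,-7,13)=8, clip(7,-7,13)=7, clip(4,-7,13)=4, clip(4,-7,13)=4, clip(-1,-7,13)=-1, clip(2,-7,13)=2 -> [6, 8, 7, 4, 4, -1, 2]
Stage 5 (AMPLIFY 2): 6*2=12, 8*2=16, 7*2=14, 4*2=8, 4*2=8, -1*2=-2, 2*2=4 -> [12, 16, 14, 8, 8, -2, 4]
Output sum: 60

Answer: 60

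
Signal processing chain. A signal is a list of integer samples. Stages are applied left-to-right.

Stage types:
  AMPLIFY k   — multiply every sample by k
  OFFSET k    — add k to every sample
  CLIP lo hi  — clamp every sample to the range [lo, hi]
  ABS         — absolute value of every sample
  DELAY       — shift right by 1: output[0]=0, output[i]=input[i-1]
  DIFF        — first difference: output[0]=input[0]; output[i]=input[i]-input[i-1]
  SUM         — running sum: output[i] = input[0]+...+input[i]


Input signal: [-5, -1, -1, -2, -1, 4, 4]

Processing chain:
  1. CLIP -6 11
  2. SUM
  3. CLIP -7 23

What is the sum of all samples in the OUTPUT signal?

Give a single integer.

Input: [-5, -1, -1, -2, -1, 4, 4]
Stage 1 (CLIP -6 11): clip(-5,-6,11)=-5, clip(-1,-6,11)=-1, clip(-1,-6,11)=-1, clip(-2,-6,11)=-2, clip(-1,-6,11)=-1, clip(4,-6,11)=4, clip(4,-6,11)=4 -> [-5, -1, -1, -2, -1, 4, 4]
Stage 2 (SUM): sum[0..0]=-5, sum[0..1]=-6, sum[0..2]=-7, sum[0..3]=-9, sum[0..4]=-10, sum[0..5]=-6, sum[0..6]=-2 -> [-5, -6, -7, -9, -10, -6, -2]
Stage 3 (CLIP -7 23): clip(-5,-7,23)=-5, clip(-6,-7,23)=-6, clip(-7,-7,23)=-7, clip(-9,-7,23)=-7, clip(-10,-7,23)=-7, clip(-6,-7,23)=-6, clip(-2,-7,23)=-2 -> [-5, -6, -7, -7, -7, -6, -2]
Output sum: -40

Answer: -40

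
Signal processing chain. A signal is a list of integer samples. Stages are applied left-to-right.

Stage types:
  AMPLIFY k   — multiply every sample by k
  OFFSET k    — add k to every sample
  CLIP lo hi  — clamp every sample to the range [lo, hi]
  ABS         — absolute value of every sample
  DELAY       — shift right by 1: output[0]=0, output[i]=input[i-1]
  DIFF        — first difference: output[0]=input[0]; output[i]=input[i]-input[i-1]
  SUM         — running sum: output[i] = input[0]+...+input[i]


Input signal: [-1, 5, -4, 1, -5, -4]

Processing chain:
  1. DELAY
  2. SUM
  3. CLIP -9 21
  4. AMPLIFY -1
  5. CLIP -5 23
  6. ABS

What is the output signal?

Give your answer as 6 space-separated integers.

Answer: 0 1 4 0 1 4

Derivation:
Input: [-1, 5, -4, 1, -5, -4]
Stage 1 (DELAY): [0, -1, 5, -4, 1, -5] = [0, -1, 5, -4, 1, -5] -> [0, -1, 5, -4, 1, -5]
Stage 2 (SUM): sum[0..0]=0, sum[0..1]=-1, sum[0..2]=4, sum[0..3]=0, sum[0..4]=1, sum[0..5]=-4 -> [0, -1, 4, 0, 1, -4]
Stage 3 (CLIP -9 21): clip(0,-9,21)=0, clip(-1,-9,21)=-1, clip(4,-9,21)=4, clip(0,-9,21)=0, clip(1,-9,21)=1, clip(-4,-9,21)=-4 -> [0, -1, 4, 0, 1, -4]
Stage 4 (AMPLIFY -1): 0*-1=0, -1*-1=1, 4*-1=-4, 0*-1=0, 1*-1=-1, -4*-1=4 -> [0, 1, -4, 0, -1, 4]
Stage 5 (CLIP -5 23): clip(0,-5,23)=0, clip(1,-5,23)=1, clip(-4,-5,23)=-4, clip(0,-5,23)=0, clip(-1,-5,23)=-1, clip(4,-5,23)=4 -> [0, 1, -4, 0, -1, 4]
Stage 6 (ABS): |0|=0, |1|=1, |-4|=4, |0|=0, |-1|=1, |4|=4 -> [0, 1, 4, 0, 1, 4]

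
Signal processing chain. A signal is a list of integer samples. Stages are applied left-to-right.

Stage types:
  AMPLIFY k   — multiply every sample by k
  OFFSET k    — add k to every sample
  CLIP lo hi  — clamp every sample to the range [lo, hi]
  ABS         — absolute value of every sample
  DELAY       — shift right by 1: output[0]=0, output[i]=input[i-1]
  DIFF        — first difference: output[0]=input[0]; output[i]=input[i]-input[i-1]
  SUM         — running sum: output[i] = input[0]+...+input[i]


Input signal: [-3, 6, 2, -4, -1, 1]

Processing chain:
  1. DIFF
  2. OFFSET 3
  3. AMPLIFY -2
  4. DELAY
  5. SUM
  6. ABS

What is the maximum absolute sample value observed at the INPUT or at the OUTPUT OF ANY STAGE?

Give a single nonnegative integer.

Input: [-3, 6, 2, -4, -1, 1] (max |s|=6)
Stage 1 (DIFF): s[0]=-3, 6--3=9, 2-6=-4, -4-2=-6, -1--4=3, 1--1=2 -> [-3, 9, -4, -6, 3, 2] (max |s|=9)
Stage 2 (OFFSET 3): -3+3=0, 9+3=12, -4+3=-1, -6+3=-3, 3+3=6, 2+3=5 -> [0, 12, -1, -3, 6, 5] (max |s|=12)
Stage 3 (AMPLIFY -2): 0*-2=0, 12*-2=-24, -1*-2=2, -3*-2=6, 6*-2=-12, 5*-2=-10 -> [0, -24, 2, 6, -12, -10] (max |s|=24)
Stage 4 (DELAY): [0, 0, -24, 2, 6, -12] = [0, 0, -24, 2, 6, -12] -> [0, 0, -24, 2, 6, -12] (max |s|=24)
Stage 5 (SUM): sum[0..0]=0, sum[0..1]=0, sum[0..2]=-24, sum[0..3]=-22, sum[0..4]=-16, sum[0..5]=-28 -> [0, 0, -24, -22, -16, -28] (max |s|=28)
Stage 6 (ABS): |0|=0, |0|=0, |-24|=24, |-22|=22, |-16|=16, |-28|=28 -> [0, 0, 24, 22, 16, 28] (max |s|=28)
Overall max amplitude: 28

Answer: 28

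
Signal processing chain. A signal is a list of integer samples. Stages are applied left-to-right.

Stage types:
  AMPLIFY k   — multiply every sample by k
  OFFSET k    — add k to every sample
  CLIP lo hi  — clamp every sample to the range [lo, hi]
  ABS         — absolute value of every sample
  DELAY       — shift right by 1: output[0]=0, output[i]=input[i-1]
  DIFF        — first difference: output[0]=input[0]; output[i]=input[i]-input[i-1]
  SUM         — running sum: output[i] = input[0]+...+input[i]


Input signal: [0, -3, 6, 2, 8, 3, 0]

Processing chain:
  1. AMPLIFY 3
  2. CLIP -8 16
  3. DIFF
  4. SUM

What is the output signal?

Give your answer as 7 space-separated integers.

Input: [0, -3, 6, 2, 8, 3, 0]
Stage 1 (AMPLIFY 3): 0*3=0, -3*3=-9, 6*3=18, 2*3=6, 8*3=24, 3*3=9, 0*3=0 -> [0, -9, 18, 6, 24, 9, 0]
Stage 2 (CLIP -8 16): clip(0,-8,16)=0, clip(-9,-8,16)=-8, clip(18,-8,16)=16, clip(6,-8,16)=6, clip(24,-8,16)=16, clip(9,-8,16)=9, clip(0,-8,16)=0 -> [0, -8, 16, 6, 16, 9, 0]
Stage 3 (DIFF): s[0]=0, -8-0=-8, 16--8=24, 6-16=-10, 16-6=10, 9-16=-7, 0-9=-9 -> [0, -8, 24, -10, 10, -7, -9]
Stage 4 (SUM): sum[0..0]=0, sum[0..1]=-8, sum[0..2]=16, sum[0..3]=6, sum[0..4]=16, sum[0..5]=9, sum[0..6]=0 -> [0, -8, 16, 6, 16, 9, 0]

Answer: 0 -8 16 6 16 9 0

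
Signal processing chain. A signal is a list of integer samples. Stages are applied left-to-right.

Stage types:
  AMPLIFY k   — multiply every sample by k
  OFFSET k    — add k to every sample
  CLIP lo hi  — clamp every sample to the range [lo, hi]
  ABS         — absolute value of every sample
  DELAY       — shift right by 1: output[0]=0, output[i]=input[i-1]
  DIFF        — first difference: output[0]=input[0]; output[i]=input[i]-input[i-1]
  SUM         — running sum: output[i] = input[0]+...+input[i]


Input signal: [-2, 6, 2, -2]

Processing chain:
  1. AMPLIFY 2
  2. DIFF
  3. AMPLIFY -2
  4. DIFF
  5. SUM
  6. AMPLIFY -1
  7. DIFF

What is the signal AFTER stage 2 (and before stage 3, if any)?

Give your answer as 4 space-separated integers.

Answer: -4 16 -8 -8

Derivation:
Input: [-2, 6, 2, -2]
Stage 1 (AMPLIFY 2): -2*2=-4, 6*2=12, 2*2=4, -2*2=-4 -> [-4, 12, 4, -4]
Stage 2 (DIFF): s[0]=-4, 12--4=16, 4-12=-8, -4-4=-8 -> [-4, 16, -8, -8]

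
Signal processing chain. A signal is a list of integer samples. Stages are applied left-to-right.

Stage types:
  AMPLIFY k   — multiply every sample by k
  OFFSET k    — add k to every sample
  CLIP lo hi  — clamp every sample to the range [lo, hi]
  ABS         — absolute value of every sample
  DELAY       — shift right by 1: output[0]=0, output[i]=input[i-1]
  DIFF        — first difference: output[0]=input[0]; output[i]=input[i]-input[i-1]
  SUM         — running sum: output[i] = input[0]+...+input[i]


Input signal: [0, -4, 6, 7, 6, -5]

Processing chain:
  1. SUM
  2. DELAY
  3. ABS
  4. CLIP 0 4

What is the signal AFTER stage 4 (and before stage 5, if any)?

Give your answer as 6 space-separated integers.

Input: [0, -4, 6, 7, 6, -5]
Stage 1 (SUM): sum[0..0]=0, sum[0..1]=-4, sum[0..2]=2, sum[0..3]=9, sum[0..4]=15, sum[0..5]=10 -> [0, -4, 2, 9, 15, 10]
Stage 2 (DELAY): [0, 0, -4, 2, 9, 15] = [0, 0, -4, 2, 9, 15] -> [0, 0, -4, 2, 9, 15]
Stage 3 (ABS): |0|=0, |0|=0, |-4|=4, |2|=2, |9|=9, |15|=15 -> [0, 0, 4, 2, 9, 15]
Stage 4 (CLIP 0 4): clip(0,0,4)=0, clip(0,0,4)=0, clip(4,0,4)=4, clip(2,0,4)=2, clip(9,0,4)=4, clip(15,0,4)=4 -> [0, 0, 4, 2, 4, 4]

Answer: 0 0 4 2 4 4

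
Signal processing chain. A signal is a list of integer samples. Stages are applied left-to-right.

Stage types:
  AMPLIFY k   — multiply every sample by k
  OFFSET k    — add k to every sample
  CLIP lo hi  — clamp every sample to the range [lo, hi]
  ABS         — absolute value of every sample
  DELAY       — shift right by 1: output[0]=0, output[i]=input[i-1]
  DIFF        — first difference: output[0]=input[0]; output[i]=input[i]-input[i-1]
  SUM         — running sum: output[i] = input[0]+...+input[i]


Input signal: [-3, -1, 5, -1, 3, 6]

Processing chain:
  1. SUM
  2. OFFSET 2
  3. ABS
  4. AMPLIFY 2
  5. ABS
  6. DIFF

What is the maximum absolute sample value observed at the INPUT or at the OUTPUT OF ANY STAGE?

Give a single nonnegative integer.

Answer: 22

Derivation:
Input: [-3, -1, 5, -1, 3, 6] (max |s|=6)
Stage 1 (SUM): sum[0..0]=-3, sum[0..1]=-4, sum[0..2]=1, sum[0..3]=0, sum[0..4]=3, sum[0..5]=9 -> [-3, -4, 1, 0, 3, 9] (max |s|=9)
Stage 2 (OFFSET 2): -3+2=-1, -4+2=-2, 1+2=3, 0+2=2, 3+2=5, 9+2=11 -> [-1, -2, 3, 2, 5, 11] (max |s|=11)
Stage 3 (ABS): |-1|=1, |-2|=2, |3|=3, |2|=2, |5|=5, |11|=11 -> [1, 2, 3, 2, 5, 11] (max |s|=11)
Stage 4 (AMPLIFY 2): 1*2=2, 2*2=4, 3*2=6, 2*2=4, 5*2=10, 11*2=22 -> [2, 4, 6, 4, 10, 22] (max |s|=22)
Stage 5 (ABS): |2|=2, |4|=4, |6|=6, |4|=4, |10|=10, |22|=22 -> [2, 4, 6, 4, 10, 22] (max |s|=22)
Stage 6 (DIFF): s[0]=2, 4-2=2, 6-4=2, 4-6=-2, 10-4=6, 22-10=12 -> [2, 2, 2, -2, 6, 12] (max |s|=12)
Overall max amplitude: 22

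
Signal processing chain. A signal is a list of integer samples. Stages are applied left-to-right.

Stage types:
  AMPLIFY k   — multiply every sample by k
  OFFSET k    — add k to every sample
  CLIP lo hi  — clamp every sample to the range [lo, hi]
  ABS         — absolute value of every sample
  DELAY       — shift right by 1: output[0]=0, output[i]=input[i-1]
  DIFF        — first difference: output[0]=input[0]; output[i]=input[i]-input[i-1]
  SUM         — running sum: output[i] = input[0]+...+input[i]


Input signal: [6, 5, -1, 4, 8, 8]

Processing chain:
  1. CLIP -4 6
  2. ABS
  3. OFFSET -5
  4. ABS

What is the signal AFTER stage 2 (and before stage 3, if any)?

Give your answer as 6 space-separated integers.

Answer: 6 5 1 4 6 6

Derivation:
Input: [6, 5, -1, 4, 8, 8]
Stage 1 (CLIP -4 6): clip(6,-4,6)=6, clip(5,-4,6)=5, clip(-1,-4,6)=-1, clip(4,-4,6)=4, clip(8,-4,6)=6, clip(8,-4,6)=6 -> [6, 5, -1, 4, 6, 6]
Stage 2 (ABS): |6|=6, |5|=5, |-1|=1, |4|=4, |6|=6, |6|=6 -> [6, 5, 1, 4, 6, 6]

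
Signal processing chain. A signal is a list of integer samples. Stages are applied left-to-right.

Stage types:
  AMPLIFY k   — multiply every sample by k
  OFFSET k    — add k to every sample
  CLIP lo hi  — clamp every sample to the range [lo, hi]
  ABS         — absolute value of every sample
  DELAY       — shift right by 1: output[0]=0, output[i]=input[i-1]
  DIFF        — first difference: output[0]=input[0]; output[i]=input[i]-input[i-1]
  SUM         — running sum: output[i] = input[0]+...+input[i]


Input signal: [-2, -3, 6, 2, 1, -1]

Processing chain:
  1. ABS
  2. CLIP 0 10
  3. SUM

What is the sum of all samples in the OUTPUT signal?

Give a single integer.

Input: [-2, -3, 6, 2, 1, -1]
Stage 1 (ABS): |-2|=2, |-3|=3, |6|=6, |2|=2, |1|=1, |-1|=1 -> [2, 3, 6, 2, 1, 1]
Stage 2 (CLIP 0 10): clip(2,0,10)=2, clip(3,0,10)=3, clip(6,0,10)=6, clip(2,0,10)=2, clip(1,0,10)=1, clip(1,0,10)=1 -> [2, 3, 6, 2, 1, 1]
Stage 3 (SUM): sum[0..0]=2, sum[0..1]=5, sum[0..2]=11, sum[0..3]=13, sum[0..4]=14, sum[0..5]=15 -> [2, 5, 11, 13, 14, 15]
Output sum: 60

Answer: 60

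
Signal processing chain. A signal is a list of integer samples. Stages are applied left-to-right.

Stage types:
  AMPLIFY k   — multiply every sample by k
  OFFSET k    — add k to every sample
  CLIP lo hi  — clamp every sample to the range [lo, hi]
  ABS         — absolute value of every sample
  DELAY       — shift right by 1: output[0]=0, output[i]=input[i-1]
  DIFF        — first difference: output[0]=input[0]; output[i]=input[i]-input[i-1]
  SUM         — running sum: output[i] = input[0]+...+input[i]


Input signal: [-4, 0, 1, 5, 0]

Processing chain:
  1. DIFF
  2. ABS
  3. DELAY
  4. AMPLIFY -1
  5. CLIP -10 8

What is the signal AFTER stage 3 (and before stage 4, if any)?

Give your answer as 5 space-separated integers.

Answer: 0 4 4 1 4

Derivation:
Input: [-4, 0, 1, 5, 0]
Stage 1 (DIFF): s[0]=-4, 0--4=4, 1-0=1, 5-1=4, 0-5=-5 -> [-4, 4, 1, 4, -5]
Stage 2 (ABS): |-4|=4, |4|=4, |1|=1, |4|=4, |-5|=5 -> [4, 4, 1, 4, 5]
Stage 3 (DELAY): [0, 4, 4, 1, 4] = [0, 4, 4, 1, 4] -> [0, 4, 4, 1, 4]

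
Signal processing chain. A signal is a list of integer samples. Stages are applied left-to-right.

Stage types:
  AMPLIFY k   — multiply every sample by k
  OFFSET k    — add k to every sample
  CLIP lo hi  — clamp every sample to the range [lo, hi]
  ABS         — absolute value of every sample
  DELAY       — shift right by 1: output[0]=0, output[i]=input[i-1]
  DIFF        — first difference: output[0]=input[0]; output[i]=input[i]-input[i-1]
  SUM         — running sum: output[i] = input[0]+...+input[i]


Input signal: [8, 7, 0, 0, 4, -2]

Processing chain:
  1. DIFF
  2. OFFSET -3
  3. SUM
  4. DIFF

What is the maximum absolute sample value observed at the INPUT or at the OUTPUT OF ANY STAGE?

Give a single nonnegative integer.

Input: [8, 7, 0, 0, 4, -2] (max |s|=8)
Stage 1 (DIFF): s[0]=8, 7-8=-1, 0-7=-7, 0-0=0, 4-0=4, -2-4=-6 -> [8, -1, -7, 0, 4, -6] (max |s|=8)
Stage 2 (OFFSET -3): 8+-3=5, -1+-3=-4, -7+-3=-10, 0+-3=-3, 4+-3=1, -6+-3=-9 -> [5, -4, -10, -3, 1, -9] (max |s|=10)
Stage 3 (SUM): sum[0..0]=5, sum[0..1]=1, sum[0..2]=-9, sum[0..3]=-12, sum[0..4]=-11, sum[0..5]=-20 -> [5, 1, -9, -12, -11, -20] (max |s|=20)
Stage 4 (DIFF): s[0]=5, 1-5=-4, -9-1=-10, -12--9=-3, -11--12=1, -20--11=-9 -> [5, -4, -10, -3, 1, -9] (max |s|=10)
Overall max amplitude: 20

Answer: 20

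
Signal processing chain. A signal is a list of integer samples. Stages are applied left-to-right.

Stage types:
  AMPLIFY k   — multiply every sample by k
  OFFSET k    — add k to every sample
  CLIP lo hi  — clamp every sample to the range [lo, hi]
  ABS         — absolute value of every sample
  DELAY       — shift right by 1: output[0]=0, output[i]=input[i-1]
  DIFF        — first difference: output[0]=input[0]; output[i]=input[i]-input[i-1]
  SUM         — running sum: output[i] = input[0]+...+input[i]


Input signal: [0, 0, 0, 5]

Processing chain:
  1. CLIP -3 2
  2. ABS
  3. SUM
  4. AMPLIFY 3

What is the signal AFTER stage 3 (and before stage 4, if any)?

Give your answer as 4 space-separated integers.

Answer: 0 0 0 2

Derivation:
Input: [0, 0, 0, 5]
Stage 1 (CLIP -3 2): clip(0,-3,2)=0, clip(0,-3,2)=0, clip(0,-3,2)=0, clip(5,-3,2)=2 -> [0, 0, 0, 2]
Stage 2 (ABS): |0|=0, |0|=0, |0|=0, |2|=2 -> [0, 0, 0, 2]
Stage 3 (SUM): sum[0..0]=0, sum[0..1]=0, sum[0..2]=0, sum[0..3]=2 -> [0, 0, 0, 2]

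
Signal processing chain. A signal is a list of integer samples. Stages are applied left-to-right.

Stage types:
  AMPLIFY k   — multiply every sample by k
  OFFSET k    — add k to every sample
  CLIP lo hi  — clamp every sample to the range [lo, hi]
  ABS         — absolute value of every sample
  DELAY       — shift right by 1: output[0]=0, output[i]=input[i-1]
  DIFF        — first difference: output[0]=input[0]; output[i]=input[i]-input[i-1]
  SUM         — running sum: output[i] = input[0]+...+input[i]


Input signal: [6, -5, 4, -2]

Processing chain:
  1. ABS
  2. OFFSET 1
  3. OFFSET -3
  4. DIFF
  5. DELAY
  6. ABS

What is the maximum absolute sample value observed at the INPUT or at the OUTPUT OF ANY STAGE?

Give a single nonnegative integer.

Input: [6, -5, 4, -2] (max |s|=6)
Stage 1 (ABS): |6|=6, |-5|=5, |4|=4, |-2|=2 -> [6, 5, 4, 2] (max |s|=6)
Stage 2 (OFFSET 1): 6+1=7, 5+1=6, 4+1=5, 2+1=3 -> [7, 6, 5, 3] (max |s|=7)
Stage 3 (OFFSET -3): 7+-3=4, 6+-3=3, 5+-3=2, 3+-3=0 -> [4, 3, 2, 0] (max |s|=4)
Stage 4 (DIFF): s[0]=4, 3-4=-1, 2-3=-1, 0-2=-2 -> [4, -1, -1, -2] (max |s|=4)
Stage 5 (DELAY): [0, 4, -1, -1] = [0, 4, -1, -1] -> [0, 4, -1, -1] (max |s|=4)
Stage 6 (ABS): |0|=0, |4|=4, |-1|=1, |-1|=1 -> [0, 4, 1, 1] (max |s|=4)
Overall max amplitude: 7

Answer: 7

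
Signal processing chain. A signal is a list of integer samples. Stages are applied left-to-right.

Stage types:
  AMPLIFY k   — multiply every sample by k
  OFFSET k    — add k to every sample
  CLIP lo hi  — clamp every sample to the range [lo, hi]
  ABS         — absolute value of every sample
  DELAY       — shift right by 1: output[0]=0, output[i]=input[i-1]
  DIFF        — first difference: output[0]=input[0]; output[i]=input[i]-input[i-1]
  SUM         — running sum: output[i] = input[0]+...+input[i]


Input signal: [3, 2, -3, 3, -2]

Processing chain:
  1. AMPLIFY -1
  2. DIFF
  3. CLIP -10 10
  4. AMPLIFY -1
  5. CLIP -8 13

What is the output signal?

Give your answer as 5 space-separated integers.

Answer: 3 -1 -5 6 -5

Derivation:
Input: [3, 2, -3, 3, -2]
Stage 1 (AMPLIFY -1): 3*-1=-3, 2*-1=-2, -3*-1=3, 3*-1=-3, -2*-1=2 -> [-3, -2, 3, -3, 2]
Stage 2 (DIFF): s[0]=-3, -2--3=1, 3--2=5, -3-3=-6, 2--3=5 -> [-3, 1, 5, -6, 5]
Stage 3 (CLIP -10 10): clip(-3,-10,10)=-3, clip(1,-10,10)=1, clip(5,-10,10)=5, clip(-6,-10,10)=-6, clip(5,-10,10)=5 -> [-3, 1, 5, -6, 5]
Stage 4 (AMPLIFY -1): -3*-1=3, 1*-1=-1, 5*-1=-5, -6*-1=6, 5*-1=-5 -> [3, -1, -5, 6, -5]
Stage 5 (CLIP -8 13): clip(3,-8,13)=3, clip(-1,-8,13)=-1, clip(-5,-8,13)=-5, clip(6,-8,13)=6, clip(-5,-8,13)=-5 -> [3, -1, -5, 6, -5]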